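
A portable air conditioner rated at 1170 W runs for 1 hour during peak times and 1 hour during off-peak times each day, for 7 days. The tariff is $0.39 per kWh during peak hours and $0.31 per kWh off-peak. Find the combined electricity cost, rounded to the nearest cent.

$5.73

Peak energy = 1.17 kW × 1 h × 7 = 8.19 kWh
Off-peak energy = 1.17 kW × 1 h × 7 = 8.19 kWh
Cost = 8.19 × $0.39 + 8.19 × $0.31 = $3.1941 + $2.5389 = $5.73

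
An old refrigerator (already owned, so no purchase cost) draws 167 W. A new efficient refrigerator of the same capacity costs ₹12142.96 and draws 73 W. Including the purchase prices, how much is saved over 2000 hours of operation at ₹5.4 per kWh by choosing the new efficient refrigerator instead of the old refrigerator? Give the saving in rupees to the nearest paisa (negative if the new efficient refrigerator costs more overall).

old refrigerator: ₹0.00 + (167/1000) kW × 2000 h × ₹5.4 = ₹0.00 + ₹1803.6 = ₹1803.6
new efficient refrigerator: ₹12142.96 + (73/1000) kW × 2000 h × ₹5.4 = ₹12142.96 + ₹788.4 = ₹12931.36
Saving = ₹1803.6 − ₹12931.36 = −₹11127.76

-₹11127.76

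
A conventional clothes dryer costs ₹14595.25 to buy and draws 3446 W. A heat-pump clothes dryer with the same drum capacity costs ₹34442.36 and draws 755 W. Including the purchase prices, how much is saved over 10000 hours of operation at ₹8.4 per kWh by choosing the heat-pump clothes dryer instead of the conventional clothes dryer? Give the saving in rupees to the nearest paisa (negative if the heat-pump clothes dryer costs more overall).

₹206196.89

conventional clothes dryer: ₹14595.25 + (3446/1000) kW × 10000 h × ₹8.4 = ₹14595.25 + ₹289464 = ₹304059.25
heat-pump clothes dryer: ₹34442.36 + (755/1000) kW × 10000 h × ₹8.4 = ₹34442.36 + ₹63420 = ₹97862.36
Saving = ₹304059.25 − ₹97862.36 = ₹206196.89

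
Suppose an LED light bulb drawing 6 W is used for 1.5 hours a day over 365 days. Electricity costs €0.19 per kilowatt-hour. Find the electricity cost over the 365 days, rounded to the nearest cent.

Runtime = 1.5 h/day × 365 days = 547.5 h
Energy = 0.006 kW × 547.5 h = 3.285 kWh
Cost = 3.285 kWh × €0.19/kWh = €0.62

€0.62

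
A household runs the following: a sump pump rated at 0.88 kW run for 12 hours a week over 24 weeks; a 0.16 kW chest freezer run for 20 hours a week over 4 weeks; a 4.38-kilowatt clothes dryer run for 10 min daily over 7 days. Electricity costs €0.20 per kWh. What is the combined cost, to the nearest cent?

€54.27

sump pump: Runtime = 12 h/week × 24 weeks = 288 h
sump pump: 0.88 kW × 288 h = 253.44 kWh
chest freezer: Runtime = 20 h/week × 4 weeks = 80 h
chest freezer: 0.16 kW × 80 h = 12.8 kWh
clothes dryer: Runtime = 10 min × 7 = 70 min = 1.166666… h
clothes dryer: 4.38 kW × 1.166666… h = 5.11 kWh
Total energy = 271.35 kWh
Cost = 271.35 × €0.20 = €54.27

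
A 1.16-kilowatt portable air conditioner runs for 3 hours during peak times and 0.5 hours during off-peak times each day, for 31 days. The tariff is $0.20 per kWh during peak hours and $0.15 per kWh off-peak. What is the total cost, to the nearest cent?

$24.27

Peak energy = 1.16 kW × 3 h × 31 = 107.88 kWh
Off-peak energy = 1.16 kW × 0.5 h × 31 = 17.98 kWh
Cost = 107.88 × $0.20 + 17.98 × $0.15 = $21.576 + $2.697 = $24.27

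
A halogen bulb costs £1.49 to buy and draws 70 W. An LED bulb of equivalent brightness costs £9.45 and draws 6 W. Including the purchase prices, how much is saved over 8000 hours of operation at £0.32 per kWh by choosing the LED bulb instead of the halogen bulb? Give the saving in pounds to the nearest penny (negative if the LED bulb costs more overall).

halogen bulb: £1.49 + (70/1000) kW × 8000 h × £0.32 = £1.49 + £179.2 = £180.69
LED bulb: £9.45 + (6/1000) kW × 8000 h × £0.32 = £9.45 + £15.36 = £24.81
Saving = £180.69 − £24.81 = £155.88

£155.88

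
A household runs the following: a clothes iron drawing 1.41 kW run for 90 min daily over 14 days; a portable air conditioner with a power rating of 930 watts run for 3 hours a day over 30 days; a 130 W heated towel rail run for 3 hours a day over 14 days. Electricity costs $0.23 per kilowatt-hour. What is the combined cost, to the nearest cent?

$27.32

clothes iron: Runtime = 90 min × 14 = 1260 min = 21 h
clothes iron: 1.41 kW × 21 h = 29.61 kWh
portable air conditioner: Runtime = 3 h/day × 30 days = 90 h
portable air conditioner: 0.93 kW × 90 h = 83.7 kWh
heated towel rail: Runtime = 3 h/day × 14 days = 42 h
heated towel rail: 0.13 kW × 42 h = 5.46 kWh
Total energy = 118.77 kWh
Cost = 118.77 × $0.23 = $27.32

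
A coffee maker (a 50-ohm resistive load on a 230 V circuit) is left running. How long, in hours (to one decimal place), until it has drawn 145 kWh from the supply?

Power = V²/R = 230²/50 = 1058 W = 1.058 kW
Hours = 145 kWh ÷ 1.058 kW = 137.1 h

137.1 h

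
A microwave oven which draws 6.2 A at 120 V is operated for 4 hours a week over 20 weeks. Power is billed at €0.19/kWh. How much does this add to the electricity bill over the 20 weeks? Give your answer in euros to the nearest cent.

€11.31

Power = 6.2 A × 120 V = 744 W = 0.744 kW
Runtime = 4 h/week × 20 weeks = 80 h
Energy = 0.744 kW × 80 h = 59.52 kWh
Cost = 59.52 kWh × €0.19/kWh = €11.31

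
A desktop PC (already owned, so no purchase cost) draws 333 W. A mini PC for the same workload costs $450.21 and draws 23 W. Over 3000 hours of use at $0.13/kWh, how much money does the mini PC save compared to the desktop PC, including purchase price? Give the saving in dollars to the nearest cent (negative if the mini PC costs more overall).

-$329.31

desktop PC: $0.00 + (333/1000) kW × 3000 h × $0.13 = $0.00 + $129.87 = $129.87
mini PC: $450.21 + (23/1000) kW × 3000 h × $0.13 = $450.21 + $8.97 = $459.18
Saving = $129.87 − $459.18 = −$329.31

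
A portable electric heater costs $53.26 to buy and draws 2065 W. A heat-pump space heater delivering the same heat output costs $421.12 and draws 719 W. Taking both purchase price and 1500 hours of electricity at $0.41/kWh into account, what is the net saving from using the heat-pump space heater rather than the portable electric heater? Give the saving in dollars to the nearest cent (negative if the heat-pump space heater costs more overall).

$459.93

portable electric heater: $53.26 + (2065/1000) kW × 1500 h × $0.41 = $53.26 + $1269.975 = $1323.235
heat-pump space heater: $421.12 + (719/1000) kW × 1500 h × $0.41 = $421.12 + $442.185 = $863.305
Saving = $1323.235 − $863.305 = $459.93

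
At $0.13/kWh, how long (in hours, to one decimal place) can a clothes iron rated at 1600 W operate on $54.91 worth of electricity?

264.0 h

Energy available = $54.91 ÷ $0.13/kWh = 422.3846 kWh
Hours = 422.3846 kWh ÷ 1.6 kW = 264.0 h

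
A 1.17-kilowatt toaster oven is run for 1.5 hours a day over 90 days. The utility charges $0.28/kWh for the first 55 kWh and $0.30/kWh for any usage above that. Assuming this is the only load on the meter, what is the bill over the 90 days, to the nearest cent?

Runtime = 1.5 h/day × 90 days = 135 h
Energy = 1.17 kW × 135 h = 157.95 kWh
Tier 1 (0–55 kWh): 55 × $0.28 = $15.4
Above 55 kWh: 102.95 × $0.30 = $30.885
Bill = $46.29

$46.29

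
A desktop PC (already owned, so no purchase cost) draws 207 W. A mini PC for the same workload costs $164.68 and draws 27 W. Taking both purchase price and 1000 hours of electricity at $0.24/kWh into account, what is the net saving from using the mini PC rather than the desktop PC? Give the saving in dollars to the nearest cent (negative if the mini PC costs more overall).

desktop PC: $0.00 + (207/1000) kW × 1000 h × $0.24 = $0.00 + $49.68 = $49.68
mini PC: $164.68 + (27/1000) kW × 1000 h × $0.24 = $164.68 + $6.48 = $171.16
Saving = $49.68 − $171.16 = −$121.48

-$121.48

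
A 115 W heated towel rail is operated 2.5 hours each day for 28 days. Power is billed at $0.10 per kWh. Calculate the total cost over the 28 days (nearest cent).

$0.81

Runtime = 2.5 h/day × 28 days = 70 h
Energy = 0.115 kW × 70 h = 8.05 kWh
Cost = 8.05 kWh × $0.10/kWh = $0.81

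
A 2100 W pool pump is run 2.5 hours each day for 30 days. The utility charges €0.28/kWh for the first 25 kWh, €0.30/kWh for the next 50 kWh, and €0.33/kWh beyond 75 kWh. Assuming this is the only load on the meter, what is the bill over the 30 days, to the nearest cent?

Runtime = 2.5 h/day × 30 days = 75 h
Energy = 2.1 kW × 75 h = 157.5 kWh
Tier 1 (0–25 kWh): 25 × €0.28 = €7
Tier 2 (25–75 kWh): 50 × €0.30 = €15
Above 75 kWh: 82.5 × €0.33 = €27.225
Bill = €49.23

€49.23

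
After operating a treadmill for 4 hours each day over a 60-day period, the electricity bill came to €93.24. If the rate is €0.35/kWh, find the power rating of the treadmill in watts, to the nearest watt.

1110 W

Energy = €93.24 ÷ €0.35/kWh = 266.4 kWh
Runtime = 4 h/day × 60 days = 240 h
Power = 266.4 kWh ÷ 240 h = 1.11 kW = 1110 W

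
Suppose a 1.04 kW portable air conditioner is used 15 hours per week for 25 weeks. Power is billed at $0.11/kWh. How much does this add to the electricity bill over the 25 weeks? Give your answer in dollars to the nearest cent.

Runtime = 15 h/week × 25 weeks = 375 h
Energy = 1.04 kW × 375 h = 390 kWh
Cost = 390 kWh × $0.11/kWh = $42.90

$42.90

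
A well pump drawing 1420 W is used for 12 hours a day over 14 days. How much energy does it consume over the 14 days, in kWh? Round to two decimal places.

Runtime = 12 h/day × 14 days = 168 h
Energy = 1.42 kW × 168 h = 238.56 kWh

238.56 kWh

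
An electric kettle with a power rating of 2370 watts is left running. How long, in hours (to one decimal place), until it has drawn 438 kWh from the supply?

Hours = 438 kWh ÷ 2.37 kW = 184.8 h

184.8 h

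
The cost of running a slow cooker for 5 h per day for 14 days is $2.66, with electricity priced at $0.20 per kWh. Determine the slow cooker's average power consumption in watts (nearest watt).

190 W

Energy = $2.66 ÷ $0.20/kWh = 13.3 kWh
Runtime = 5 h/day × 14 days = 70 h
Power = 13.3 kWh ÷ 70 h = 0.19 kW = 190 W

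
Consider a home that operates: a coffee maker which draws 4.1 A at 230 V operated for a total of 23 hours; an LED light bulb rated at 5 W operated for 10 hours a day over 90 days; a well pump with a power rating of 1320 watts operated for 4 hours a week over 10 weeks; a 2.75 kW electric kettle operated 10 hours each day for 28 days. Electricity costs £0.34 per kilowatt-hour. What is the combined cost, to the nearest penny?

£288.66

coffee maker: Power = 4.1 A × 230 V = 943 W = 0.943 kW
coffee maker: 0.943 kW × 23 h = 21.689 kWh
LED light bulb: Runtime = 10 h/day × 90 days = 900 h
LED light bulb: 0.005 kW × 900 h = 4.5 kWh
well pump: Runtime = 4 h/week × 10 weeks = 40 h
well pump: 1.32 kW × 40 h = 52.8 kWh
electric kettle: Runtime = 10 h/day × 28 days = 280 h
electric kettle: 2.75 kW × 280 h = 770 kWh
Total energy = 848.989 kWh
Cost = 848.989 × £0.34 = £288.66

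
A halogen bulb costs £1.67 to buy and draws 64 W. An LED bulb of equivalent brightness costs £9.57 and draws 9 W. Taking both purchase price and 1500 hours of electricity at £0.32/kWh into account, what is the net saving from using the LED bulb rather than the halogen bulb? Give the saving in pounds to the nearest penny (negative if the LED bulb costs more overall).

halogen bulb: £1.67 + (64/1000) kW × 1500 h × £0.32 = £1.67 + £30.72 = £32.39
LED bulb: £9.57 + (9/1000) kW × 1500 h × £0.32 = £9.57 + £4.32 = £13.89
Saving = £32.39 − £13.89 = £18.5

£18.50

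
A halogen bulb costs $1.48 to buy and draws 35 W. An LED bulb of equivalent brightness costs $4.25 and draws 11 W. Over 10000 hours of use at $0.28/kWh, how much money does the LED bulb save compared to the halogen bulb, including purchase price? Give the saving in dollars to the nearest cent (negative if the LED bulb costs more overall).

$64.43

halogen bulb: $1.48 + (35/1000) kW × 10000 h × $0.28 = $1.48 + $98 = $99.48
LED bulb: $4.25 + (11/1000) kW × 10000 h × $0.28 = $4.25 + $30.8 = $35.05
Saving = $99.48 − $35.05 = $64.43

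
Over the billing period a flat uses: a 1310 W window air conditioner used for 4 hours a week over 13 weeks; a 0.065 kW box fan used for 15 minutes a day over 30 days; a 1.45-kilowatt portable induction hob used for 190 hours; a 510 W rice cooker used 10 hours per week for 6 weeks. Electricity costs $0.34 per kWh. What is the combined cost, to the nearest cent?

window air conditioner: Runtime = 4 h/week × 13 weeks = 52 h
window air conditioner: 1.31 kW × 52 h = 68.12 kWh
box fan: Runtime = 15 min × 30 = 450 min = 7.5 h
box fan: 0.065 kW × 7.5 h = 0.4875 kWh
portable induction hob: 1.45 kW × 190 h = 275.5 kWh
rice cooker: Runtime = 10 h/week × 6 weeks = 60 h
rice cooker: 0.51 kW × 60 h = 30.6 kWh
Total energy = 374.7075 kWh
Cost = 374.7075 × $0.34 = $127.40

$127.40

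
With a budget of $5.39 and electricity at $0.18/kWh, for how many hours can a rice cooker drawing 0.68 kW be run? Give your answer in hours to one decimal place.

44.0 h

Energy available = $5.39 ÷ $0.18/kWh = 29.9444 kWh
Hours = 29.9444 kWh ÷ 0.68 kW = 44.0 h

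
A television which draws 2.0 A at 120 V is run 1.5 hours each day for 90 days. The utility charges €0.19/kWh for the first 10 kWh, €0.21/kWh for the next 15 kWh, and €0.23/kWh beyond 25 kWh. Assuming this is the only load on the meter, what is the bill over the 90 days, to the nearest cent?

€6.75

Power = 2.0 A × 120 V = 240 W = 0.24 kW
Runtime = 1.5 h/day × 90 days = 135 h
Energy = 0.24 kW × 135 h = 32.4 kWh
Tier 1 (0–10 kWh): 10 × €0.19 = €1.9
Tier 2 (10–25 kWh): 15 × €0.21 = €3.15
Above 25 kWh: 7.4 × €0.23 = €1.702
Bill = €6.75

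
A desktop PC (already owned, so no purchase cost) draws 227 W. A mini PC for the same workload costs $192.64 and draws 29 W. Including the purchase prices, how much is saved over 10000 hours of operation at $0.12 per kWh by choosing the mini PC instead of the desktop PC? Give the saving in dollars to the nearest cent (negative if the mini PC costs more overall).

$44.96

desktop PC: $0.00 + (227/1000) kW × 10000 h × $0.12 = $0.00 + $272.4 = $272.4
mini PC: $192.64 + (29/1000) kW × 10000 h × $0.12 = $192.64 + $34.8 = $227.44
Saving = $272.4 − $227.44 = $44.96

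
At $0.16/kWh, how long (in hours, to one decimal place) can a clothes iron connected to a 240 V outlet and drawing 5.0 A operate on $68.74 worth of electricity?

Power = 5.0 A × 240 V = 1200 W = 1.2 kW
Energy available = $68.74 ÷ $0.16/kWh = 429.625 kWh
Hours = 429.625 kWh ÷ 1.2 kW = 358.0 h

358.0 h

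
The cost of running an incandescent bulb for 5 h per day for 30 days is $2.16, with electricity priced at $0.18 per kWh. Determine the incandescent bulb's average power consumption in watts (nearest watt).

80 W

Energy = $2.16 ÷ $0.18/kWh = 12 kWh
Runtime = 5 h/day × 30 days = 150 h
Power = 12 kWh ÷ 150 h = 0.08 kW = 80 W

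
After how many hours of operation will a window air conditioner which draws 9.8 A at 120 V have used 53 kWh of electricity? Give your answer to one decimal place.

Power = 9.8 A × 120 V = 1176 W = 1.176 kW
Hours = 53 kWh ÷ 1.176 kW = 45.1 h

45.1 h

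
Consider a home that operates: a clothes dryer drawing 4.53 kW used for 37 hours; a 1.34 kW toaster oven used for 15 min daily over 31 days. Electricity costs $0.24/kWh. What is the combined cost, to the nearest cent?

$42.72

clothes dryer: 4.53 kW × 37 h = 167.61 kWh
toaster oven: Runtime = 15 min × 31 = 465 min = 7.75 h
toaster oven: 1.34 kW × 7.75 h = 10.385 kWh
Total energy = 177.995 kWh
Cost = 177.995 × $0.24 = $42.72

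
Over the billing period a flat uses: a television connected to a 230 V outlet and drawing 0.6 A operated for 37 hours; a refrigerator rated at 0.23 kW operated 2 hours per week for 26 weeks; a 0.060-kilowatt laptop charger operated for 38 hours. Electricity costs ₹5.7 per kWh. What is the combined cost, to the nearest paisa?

₹110.27

television: Power = 0.6 A × 230 V = 138 W = 0.138 kW
television: 0.138 kW × 37 h = 5.106 kWh
refrigerator: Runtime = 2 h/week × 26 weeks = 52 h
refrigerator: 0.23 kW × 52 h = 11.96 kWh
laptop charger: 0.06 kW × 38 h = 2.28 kWh
Total energy = 19.346 kWh
Cost = 19.346 × ₹5.7 = ₹110.27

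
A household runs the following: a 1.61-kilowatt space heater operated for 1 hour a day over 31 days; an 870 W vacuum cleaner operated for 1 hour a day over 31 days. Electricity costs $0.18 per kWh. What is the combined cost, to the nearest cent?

space heater: Runtime = 1 h/day × 31 days = 31 h
space heater: 1.61 kW × 31 h = 49.91 kWh
vacuum cleaner: Runtime = 1 h/day × 31 days = 31 h
vacuum cleaner: 0.87 kW × 31 h = 26.97 kWh
Total energy = 76.88 kWh
Cost = 76.88 × $0.18 = $13.84

$13.84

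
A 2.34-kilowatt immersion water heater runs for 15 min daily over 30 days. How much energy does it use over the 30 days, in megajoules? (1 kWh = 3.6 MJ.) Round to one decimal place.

63.2 MJ

Runtime = 15 min × 30 = 450 min = 7.5 h
Energy = 2.34 kW × 7.5 h = 17.55 kWh
= 17.55 × 3.6 MJ = 63.2 MJ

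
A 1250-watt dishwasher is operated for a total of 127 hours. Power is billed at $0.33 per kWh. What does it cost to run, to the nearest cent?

$52.39

Energy = 1.25 kW × 127 h = 158.75 kWh
Cost = 158.75 kWh × $0.33/kWh = $52.39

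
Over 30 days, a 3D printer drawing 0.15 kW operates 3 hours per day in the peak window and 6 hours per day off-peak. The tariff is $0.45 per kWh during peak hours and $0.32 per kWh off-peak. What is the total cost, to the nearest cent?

Peak energy = 0.15 kW × 3 h × 30 = 13.5 kWh
Off-peak energy = 0.15 kW × 6 h × 30 = 27 kWh
Cost = 13.5 × $0.45 + 27 × $0.32 = $6.075 + $8.64 = $14.72

$14.72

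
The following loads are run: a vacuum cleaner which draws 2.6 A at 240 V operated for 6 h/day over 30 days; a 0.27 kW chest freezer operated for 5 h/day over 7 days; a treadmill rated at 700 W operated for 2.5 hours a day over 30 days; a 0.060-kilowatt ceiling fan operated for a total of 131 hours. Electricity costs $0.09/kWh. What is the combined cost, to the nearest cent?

vacuum cleaner: Power = 2.6 A × 240 V = 624 W = 0.624 kW
vacuum cleaner: Runtime = 6 h/day × 30 days = 180 h
vacuum cleaner: 0.624 kW × 180 h = 112.32 kWh
chest freezer: Runtime = 5 h/day × 7 days = 35 h
chest freezer: 0.27 kW × 35 h = 9.45 kWh
treadmill: Runtime = 2.5 h/day × 30 days = 75 h
treadmill: 0.7 kW × 75 h = 52.5 kWh
ceiling fan: 0.06 kW × 131 h = 7.86 kWh
Total energy = 182.13 kWh
Cost = 182.13 × $0.09 = $16.39

$16.39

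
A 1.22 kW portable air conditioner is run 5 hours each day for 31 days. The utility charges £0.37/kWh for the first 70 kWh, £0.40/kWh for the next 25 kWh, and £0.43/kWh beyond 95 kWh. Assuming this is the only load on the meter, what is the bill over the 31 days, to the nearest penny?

£76.36

Runtime = 5 h/day × 31 days = 155 h
Energy = 1.22 kW × 155 h = 189.1 kWh
Tier 1 (0–70 kWh): 70 × £0.37 = £25.9
Tier 2 (70–95 kWh): 25 × £0.40 = £10
Above 95 kWh: 94.1 × £0.43 = £40.463
Bill = £76.36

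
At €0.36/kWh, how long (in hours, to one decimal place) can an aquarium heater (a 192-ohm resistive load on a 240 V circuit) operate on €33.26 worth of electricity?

Power = V²/R = 240²/192 = 300 W = 0.3 kW
Energy available = €33.26 ÷ €0.36/kWh = 92.3889 kWh
Hours = 92.3889 kWh ÷ 0.3 kW = 308.0 h

308.0 h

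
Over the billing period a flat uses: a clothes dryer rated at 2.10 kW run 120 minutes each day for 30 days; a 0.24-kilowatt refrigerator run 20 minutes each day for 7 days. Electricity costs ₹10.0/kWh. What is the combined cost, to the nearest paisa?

₹1265.60

clothes dryer: Runtime = 120 min × 30 = 3600 min = 60 h
clothes dryer: 2.1 kW × 60 h = 126 kWh
refrigerator: Runtime = 20 min × 7 = 140 min = 2.333333… h
refrigerator: 0.24 kW × 2.333333… h = 0.56 kWh
Total energy = 126.56 kWh
Cost = 126.56 × ₹10.0 = ₹1265.60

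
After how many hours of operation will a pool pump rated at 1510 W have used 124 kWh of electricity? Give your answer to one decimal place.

Hours = 124 kWh ÷ 1.51 kW = 82.1 h

82.1 h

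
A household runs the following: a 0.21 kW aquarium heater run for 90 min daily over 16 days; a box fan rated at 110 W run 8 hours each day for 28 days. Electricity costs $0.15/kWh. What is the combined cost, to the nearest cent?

aquarium heater: Runtime = 90 min × 16 = 1440 min = 24 h
aquarium heater: 0.21 kW × 24 h = 5.04 kWh
box fan: Runtime = 8 h/day × 28 days = 224 h
box fan: 0.11 kW × 224 h = 24.64 kWh
Total energy = 29.68 kWh
Cost = 29.68 × $0.15 = $4.45

$4.45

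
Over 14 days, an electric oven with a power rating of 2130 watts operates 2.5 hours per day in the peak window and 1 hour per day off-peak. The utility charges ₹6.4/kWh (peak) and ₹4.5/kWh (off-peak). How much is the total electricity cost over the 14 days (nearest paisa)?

₹611.31

Peak energy = 2.13 kW × 2.5 h × 14 = 74.55 kWh
Off-peak energy = 2.13 kW × 1 h × 14 = 29.82 kWh
Cost = 74.55 × ₹6.4 + 29.82 × ₹4.5 = ₹477.12 + ₹134.19 = ₹611.31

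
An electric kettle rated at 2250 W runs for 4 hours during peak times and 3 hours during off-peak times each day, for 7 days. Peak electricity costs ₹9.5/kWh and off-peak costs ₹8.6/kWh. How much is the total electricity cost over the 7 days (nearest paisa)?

₹1004.85

Peak energy = 2.25 kW × 4 h × 7 = 63 kWh
Off-peak energy = 2.25 kW × 3 h × 7 = 47.25 kWh
Cost = 63 × ₹9.5 + 47.25 × ₹8.6 = ₹598.5 + ₹406.35 = ₹1004.85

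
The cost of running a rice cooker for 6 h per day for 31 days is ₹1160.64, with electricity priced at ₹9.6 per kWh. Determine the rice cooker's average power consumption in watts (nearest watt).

Energy = ₹1160.64 ÷ ₹9.6/kWh = 120.9 kWh
Runtime = 6 h/day × 31 days = 186 h
Power = 120.9 kWh ÷ 186 h = 0.65 kW = 650 W

650 W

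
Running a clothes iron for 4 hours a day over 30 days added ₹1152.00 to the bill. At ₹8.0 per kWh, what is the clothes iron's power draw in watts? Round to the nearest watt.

1200 W

Energy = ₹1152.00 ÷ ₹8.0/kWh = 144 kWh
Runtime = 4 h/day × 30 days = 120 h
Power = 144 kWh ÷ 120 h = 1.2 kW = 1200 W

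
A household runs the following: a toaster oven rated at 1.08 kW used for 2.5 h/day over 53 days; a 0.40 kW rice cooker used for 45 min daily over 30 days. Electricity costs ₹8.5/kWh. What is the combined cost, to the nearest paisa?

toaster oven: Runtime = 2.5 h/day × 53 days = 132.5 h
toaster oven: 1.08 kW × 132.5 h = 143.1 kWh
rice cooker: Runtime = 45 min × 30 = 1350 min = 22.5 h
rice cooker: 0.4 kW × 22.5 h = 9 kWh
Total energy = 152.1 kWh
Cost = 152.1 × ₹8.5 = ₹1292.85

₹1292.85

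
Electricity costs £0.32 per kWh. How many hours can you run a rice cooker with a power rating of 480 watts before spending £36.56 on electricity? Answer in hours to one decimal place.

Energy available = £36.56 ÷ £0.32/kWh = 114.25 kWh
Hours = 114.25 kWh ÷ 0.48 kW = 238.0 h

238.0 h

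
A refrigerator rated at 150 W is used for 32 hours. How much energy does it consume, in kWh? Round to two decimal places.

Energy = 0.15 kW × 32 h = 4.8 kWh

4.80 kWh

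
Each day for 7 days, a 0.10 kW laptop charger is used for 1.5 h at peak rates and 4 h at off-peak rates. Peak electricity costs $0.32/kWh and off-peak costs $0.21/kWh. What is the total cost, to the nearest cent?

$0.92

Peak energy = 0.1 kW × 1.5 h × 7 = 1.05 kWh
Off-peak energy = 0.1 kW × 4 h × 7 = 2.8 kWh
Cost = 1.05 × $0.32 + 2.8 × $0.21 = $0.336 + $0.588 = $0.92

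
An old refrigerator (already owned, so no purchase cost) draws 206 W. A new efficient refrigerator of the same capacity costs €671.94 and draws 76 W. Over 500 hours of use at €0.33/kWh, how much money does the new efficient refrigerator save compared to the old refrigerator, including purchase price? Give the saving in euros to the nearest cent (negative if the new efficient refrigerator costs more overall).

-€650.49

old refrigerator: €0.00 + (206/1000) kW × 500 h × €0.33 = €0.00 + €33.99 = €33.99
new efficient refrigerator: €671.94 + (76/1000) kW × 500 h × €0.33 = €671.94 + €12.54 = €684.48
Saving = €33.99 − €684.48 = −€650.49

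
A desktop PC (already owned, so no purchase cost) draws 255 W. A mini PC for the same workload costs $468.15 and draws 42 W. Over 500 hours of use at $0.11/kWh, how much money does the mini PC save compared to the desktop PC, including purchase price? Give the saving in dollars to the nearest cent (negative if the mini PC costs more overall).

-$456.44

desktop PC: $0.00 + (255/1000) kW × 500 h × $0.11 = $0.00 + $14.025 = $14.025
mini PC: $468.15 + (42/1000) kW × 500 h × $0.11 = $468.15 + $2.31 = $470.46
Saving = $14.025 − $470.46 = −$456.435 → -$456.44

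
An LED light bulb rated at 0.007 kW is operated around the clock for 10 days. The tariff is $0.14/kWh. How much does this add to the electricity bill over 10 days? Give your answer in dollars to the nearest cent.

Runtime = 24 h × 10 = 240 h
Energy = 0.007 kW × 240 h = 1.68 kWh
Cost = 1.68 kWh × $0.14/kWh = $0.24

$0.24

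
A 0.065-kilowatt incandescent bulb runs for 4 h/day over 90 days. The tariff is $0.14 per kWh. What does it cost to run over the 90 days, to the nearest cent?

Runtime = 4 h/day × 90 days = 360 h
Energy = 0.065 kW × 360 h = 23.4 kWh
Cost = 23.4 kWh × $0.14/kWh = $3.28

$3.28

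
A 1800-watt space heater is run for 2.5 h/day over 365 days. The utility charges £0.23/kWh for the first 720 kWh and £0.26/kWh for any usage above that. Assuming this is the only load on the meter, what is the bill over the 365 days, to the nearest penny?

£405.45

Runtime = 2.5 h/day × 365 days = 912.5 h
Energy = 1.8 kW × 912.5 h = 1642.5 kWh
Tier 1 (0–720 kWh): 720 × £0.23 = £165.6
Above 720 kWh: 922.5 × £0.26 = £239.85
Bill = £405.45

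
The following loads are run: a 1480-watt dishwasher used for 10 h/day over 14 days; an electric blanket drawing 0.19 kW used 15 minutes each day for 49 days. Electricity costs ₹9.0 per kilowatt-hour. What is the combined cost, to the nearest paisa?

₹1885.75

dishwasher: Runtime = 10 h/day × 14 days = 140 h
dishwasher: 1.48 kW × 140 h = 207.2 kWh
electric blanket: Runtime = 15 min × 49 = 735 min = 12.25 h
electric blanket: 0.19 kW × 12.25 h = 2.3275 kWh
Total energy = 209.5275 kWh
Cost = 209.5275 × ₹9.0 = ₹1885.75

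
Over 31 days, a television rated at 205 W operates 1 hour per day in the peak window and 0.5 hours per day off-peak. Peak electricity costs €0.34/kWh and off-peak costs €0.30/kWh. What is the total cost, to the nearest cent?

Peak energy = 0.205 kW × 1 h × 31 = 6.355 kWh
Off-peak energy = 0.205 kW × 0.5 h × 31 = 3.1775 kWh
Cost = 6.355 × €0.34 + 3.1775 × €0.30 = €2.1607 + €0.95325 = €3.11

€3.11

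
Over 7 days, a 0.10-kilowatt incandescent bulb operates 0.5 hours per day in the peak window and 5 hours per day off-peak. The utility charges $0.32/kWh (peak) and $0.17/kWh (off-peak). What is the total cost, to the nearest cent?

Peak energy = 0.1 kW × 0.5 h × 7 = 0.35 kWh
Off-peak energy = 0.1 kW × 5 h × 7 = 3.5 kWh
Cost = 0.35 × $0.32 + 3.5 × $0.17 = $0.112 + $0.595 = $0.71

$0.71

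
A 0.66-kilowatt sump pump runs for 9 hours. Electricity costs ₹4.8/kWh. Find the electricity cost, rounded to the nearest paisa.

Energy = 0.66 kW × 9 h = 5.94 kWh
Cost = 5.94 kWh × ₹4.8/kWh = ₹28.51

₹28.51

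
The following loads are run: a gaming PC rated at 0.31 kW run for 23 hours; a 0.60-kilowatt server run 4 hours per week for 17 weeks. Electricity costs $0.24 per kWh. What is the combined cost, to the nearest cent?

gaming PC: 0.31 kW × 23 h = 7.13 kWh
server: Runtime = 4 h/week × 17 weeks = 68 h
server: 0.6 kW × 68 h = 40.8 kWh
Total energy = 47.93 kWh
Cost = 47.93 × $0.24 = $11.50

$11.50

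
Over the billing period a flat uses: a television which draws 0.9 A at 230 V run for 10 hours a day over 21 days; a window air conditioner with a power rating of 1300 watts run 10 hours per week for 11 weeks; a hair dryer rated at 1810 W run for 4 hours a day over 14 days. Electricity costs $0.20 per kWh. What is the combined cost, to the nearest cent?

television: Power = 0.9 A × 230 V = 207 W = 0.207 kW
television: Runtime = 10 h/day × 21 days = 210 h
television: 0.207 kW × 210 h = 43.47 kWh
window air conditioner: Runtime = 10 h/week × 11 weeks = 110 h
window air conditioner: 1.3 kW × 110 h = 143 kWh
hair dryer: Runtime = 4 h/day × 14 days = 56 h
hair dryer: 1.81 kW × 56 h = 101.36 kWh
Total energy = 287.83 kWh
Cost = 287.83 × $0.20 = $57.57

$57.57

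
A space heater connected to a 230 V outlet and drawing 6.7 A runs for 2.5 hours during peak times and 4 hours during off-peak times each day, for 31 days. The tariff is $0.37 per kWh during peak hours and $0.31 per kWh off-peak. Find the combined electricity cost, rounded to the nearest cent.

Power = 6.7 A × 230 V = 1541 W = 1.541 kW
Peak energy = 1.541 kW × 2.5 h × 31 = 119.4275 kWh
Off-peak energy = 1.541 kW × 4 h × 31 = 191.084 kWh
Cost = 119.4275 × $0.37 + 191.084 × $0.31 = $44.188175 + $59.23604 = $103.42

$103.42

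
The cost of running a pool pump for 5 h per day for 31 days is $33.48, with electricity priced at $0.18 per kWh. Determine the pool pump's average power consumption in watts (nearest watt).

1200 W

Energy = $33.48 ÷ $0.18/kWh = 186 kWh
Runtime = 5 h/day × 31 days = 155 h
Power = 186 kWh ÷ 155 h = 1.2 kW = 1200 W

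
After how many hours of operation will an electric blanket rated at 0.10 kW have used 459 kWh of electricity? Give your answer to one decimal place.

Hours = 459 kWh ÷ 0.1 kW = 4590.0 h

4590.0 h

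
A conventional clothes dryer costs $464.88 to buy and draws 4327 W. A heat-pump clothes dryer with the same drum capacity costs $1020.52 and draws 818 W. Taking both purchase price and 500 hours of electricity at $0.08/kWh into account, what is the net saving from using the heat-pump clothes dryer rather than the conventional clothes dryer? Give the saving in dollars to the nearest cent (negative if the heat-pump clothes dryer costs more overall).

-$415.28

conventional clothes dryer: $464.88 + (4327/1000) kW × 500 h × $0.08 = $464.88 + $173.08 = $637.96
heat-pump clothes dryer: $1020.52 + (818/1000) kW × 500 h × $0.08 = $1020.52 + $32.72 = $1053.24
Saving = $637.96 − $1053.24 = −$415.28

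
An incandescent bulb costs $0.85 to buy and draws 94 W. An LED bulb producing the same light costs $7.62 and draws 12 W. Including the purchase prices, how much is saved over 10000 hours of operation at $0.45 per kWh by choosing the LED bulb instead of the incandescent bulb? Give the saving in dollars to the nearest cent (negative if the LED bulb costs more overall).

incandescent bulb: $0.85 + (94/1000) kW × 10000 h × $0.45 = $0.85 + $423 = $423.85
LED bulb: $7.62 + (12/1000) kW × 10000 h × $0.45 = $7.62 + $54 = $61.62
Saving = $423.85 − $61.62 = $362.23

$362.23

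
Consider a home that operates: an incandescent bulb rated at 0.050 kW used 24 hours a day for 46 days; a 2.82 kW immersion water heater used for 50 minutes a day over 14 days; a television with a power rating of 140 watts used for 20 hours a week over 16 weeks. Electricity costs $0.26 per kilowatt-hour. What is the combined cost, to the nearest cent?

$34.55

incandescent bulb: Runtime = 24 h × 46 = 1104 h
incandescent bulb: 0.05 kW × 1104 h = 55.2 kWh
immersion water heater: Runtime = 50 min × 14 = 700 min = 11.666666… h
immersion water heater: 2.82 kW × 11.666666… h = 32.9 kWh
television: Runtime = 20 h/week × 16 weeks = 320 h
television: 0.14 kW × 320 h = 44.8 kWh
Total energy = 132.9 kWh
Cost = 132.9 × $0.26 = $34.55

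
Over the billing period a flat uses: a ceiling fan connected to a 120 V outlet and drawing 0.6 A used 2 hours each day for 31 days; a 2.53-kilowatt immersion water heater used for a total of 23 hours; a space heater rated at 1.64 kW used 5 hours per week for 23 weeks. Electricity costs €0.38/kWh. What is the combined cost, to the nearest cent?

€95.48

ceiling fan: Power = 0.6 A × 120 V = 72 W = 0.072 kW
ceiling fan: Runtime = 2 h/day × 31 days = 62 h
ceiling fan: 0.072 kW × 62 h = 4.464 kWh
immersion water heater: 2.53 kW × 23 h = 58.19 kWh
space heater: Runtime = 5 h/week × 23 weeks = 115 h
space heater: 1.64 kW × 115 h = 188.6 kWh
Total energy = 251.254 kWh
Cost = 251.254 × €0.38 = €95.48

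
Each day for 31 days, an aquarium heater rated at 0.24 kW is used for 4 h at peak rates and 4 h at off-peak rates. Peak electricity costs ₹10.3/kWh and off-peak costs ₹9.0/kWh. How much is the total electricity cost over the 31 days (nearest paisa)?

₹574.37

Peak energy = 0.24 kW × 4 h × 31 = 29.76 kWh
Off-peak energy = 0.24 kW × 4 h × 31 = 29.76 kWh
Cost = 29.76 × ₹10.3 + 29.76 × ₹9.0 = ₹306.528 + ₹267.84 = ₹574.37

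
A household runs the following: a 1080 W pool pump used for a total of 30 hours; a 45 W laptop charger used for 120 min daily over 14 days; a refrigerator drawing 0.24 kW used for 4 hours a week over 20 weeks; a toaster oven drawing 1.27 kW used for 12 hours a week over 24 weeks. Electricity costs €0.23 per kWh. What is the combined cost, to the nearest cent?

pool pump: 1.08 kW × 30 h = 32.4 kWh
laptop charger: Runtime = 120 min × 14 = 1680 min = 28 h
laptop charger: 0.045 kW × 28 h = 1.26 kWh
refrigerator: Runtime = 4 h/week × 20 weeks = 80 h
refrigerator: 0.24 kW × 80 h = 19.2 kWh
toaster oven: Runtime = 12 h/week × 24 weeks = 288 h
toaster oven: 1.27 kW × 288 h = 365.76 kWh
Total energy = 418.62 kWh
Cost = 418.62 × €0.23 = €96.28

€96.28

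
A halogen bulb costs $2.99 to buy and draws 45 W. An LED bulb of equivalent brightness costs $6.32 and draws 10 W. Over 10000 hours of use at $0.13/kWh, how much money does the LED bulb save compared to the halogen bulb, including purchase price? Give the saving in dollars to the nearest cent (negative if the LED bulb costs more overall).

$42.17

halogen bulb: $2.99 + (45/1000) kW × 10000 h × $0.13 = $2.99 + $58.5 = $61.49
LED bulb: $6.32 + (10/1000) kW × 10000 h × $0.13 = $6.32 + $13 = $19.32
Saving = $61.49 − $19.32 = $42.17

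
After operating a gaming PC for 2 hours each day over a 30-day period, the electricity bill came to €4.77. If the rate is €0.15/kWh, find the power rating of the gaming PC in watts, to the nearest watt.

Energy = €4.77 ÷ €0.15/kWh = 31.8 kWh
Runtime = 2 h/day × 30 days = 60 h
Power = 31.8 kWh ÷ 60 h = 0.53 kW = 530 W

530 W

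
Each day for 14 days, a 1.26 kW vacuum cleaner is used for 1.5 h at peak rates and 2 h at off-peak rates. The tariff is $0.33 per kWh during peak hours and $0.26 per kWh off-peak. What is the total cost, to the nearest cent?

Peak energy = 1.26 kW × 1.5 h × 14 = 26.46 kWh
Off-peak energy = 1.26 kW × 2 h × 14 = 35.28 kWh
Cost = 26.46 × $0.33 + 35.28 × $0.26 = $8.7318 + $9.1728 = $17.90

$17.90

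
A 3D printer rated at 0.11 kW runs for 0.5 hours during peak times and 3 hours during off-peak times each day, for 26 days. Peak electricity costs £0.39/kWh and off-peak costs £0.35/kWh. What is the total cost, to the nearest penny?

Peak energy = 0.11 kW × 0.5 h × 26 = 1.43 kWh
Off-peak energy = 0.11 kW × 3 h × 26 = 8.58 kWh
Cost = 1.43 × £0.39 + 8.58 × £0.35 = £0.5577 + £3.003 = £3.56

£3.56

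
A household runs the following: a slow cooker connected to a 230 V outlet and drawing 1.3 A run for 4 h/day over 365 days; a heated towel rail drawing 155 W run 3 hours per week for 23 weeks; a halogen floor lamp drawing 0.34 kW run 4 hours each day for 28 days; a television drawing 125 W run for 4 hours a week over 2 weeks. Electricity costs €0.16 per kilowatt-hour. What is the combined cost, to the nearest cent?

€77.81

slow cooker: Power = 1.3 A × 230 V = 299 W = 0.299 kW
slow cooker: Runtime = 4 h/day × 365 days = 1460 h
slow cooker: 0.299 kW × 1460 h = 436.54 kWh
heated towel rail: Runtime = 3 h/week × 23 weeks = 69 h
heated towel rail: 0.155 kW × 69 h = 10.695 kWh
halogen floor lamp: Runtime = 4 h/day × 28 days = 112 h
halogen floor lamp: 0.34 kW × 112 h = 38.08 kWh
television: Runtime = 4 h/week × 2 weeks = 8 h
television: 0.125 kW × 8 h = 1 kWh
Total energy = 486.315 kWh
Cost = 486.315 × €0.16 = €77.81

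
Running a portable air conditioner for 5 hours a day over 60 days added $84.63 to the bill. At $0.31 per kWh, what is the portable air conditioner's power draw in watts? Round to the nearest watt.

Energy = $84.63 ÷ $0.31/kWh = 273 kWh
Runtime = 5 h/day × 60 days = 300 h
Power = 273 kWh ÷ 300 h = 0.91 kW = 910 W

910 W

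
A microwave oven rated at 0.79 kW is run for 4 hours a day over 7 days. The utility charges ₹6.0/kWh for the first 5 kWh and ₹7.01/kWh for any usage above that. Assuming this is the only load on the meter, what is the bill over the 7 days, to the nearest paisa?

Runtime = 4 h/day × 7 days = 28 h
Energy = 0.79 kW × 28 h = 22.12 kWh
Tier 1 (0–5 kWh): 5 × ₹6.0 = ₹30
Above 5 kWh: 17.12 × ₹7.01 = ₹120.0112
Bill = ₹150.01

₹150.01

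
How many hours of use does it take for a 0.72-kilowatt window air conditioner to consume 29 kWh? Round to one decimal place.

40.3 h

Hours = 29 kWh ÷ 0.72 kW = 40.3 h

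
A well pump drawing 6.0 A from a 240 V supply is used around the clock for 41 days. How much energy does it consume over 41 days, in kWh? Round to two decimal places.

1416.96 kWh

Power = 6.0 A × 240 V = 1440 W = 1.44 kW
Runtime = 24 h × 41 = 984 h
Energy = 1.44 kW × 984 h = 1416.96 kWh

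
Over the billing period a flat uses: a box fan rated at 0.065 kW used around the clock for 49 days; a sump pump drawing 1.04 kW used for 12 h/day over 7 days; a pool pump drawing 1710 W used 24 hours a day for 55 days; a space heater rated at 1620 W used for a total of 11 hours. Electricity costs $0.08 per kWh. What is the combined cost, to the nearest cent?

box fan: Runtime = 24 h × 49 = 1176 h
box fan: 0.065 kW × 1176 h = 76.44 kWh
sump pump: Runtime = 12 h/day × 7 days = 84 h
sump pump: 1.04 kW × 84 h = 87.36 kWh
pool pump: Runtime = 24 h × 55 = 1320 h
pool pump: 1.71 kW × 1320 h = 2257.2 kWh
space heater: 1.62 kW × 11 h = 17.82 kWh
Total energy = 2438.82 kWh
Cost = 2438.82 × $0.08 = $195.11

$195.11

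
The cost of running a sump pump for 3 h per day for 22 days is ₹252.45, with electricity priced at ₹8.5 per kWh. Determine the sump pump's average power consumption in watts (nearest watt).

Energy = ₹252.45 ÷ ₹8.5/kWh = 29.7 kWh
Runtime = 3 h/day × 22 days = 66 h
Power = 29.7 kWh ÷ 66 h = 0.45 kW = 450 W

450 W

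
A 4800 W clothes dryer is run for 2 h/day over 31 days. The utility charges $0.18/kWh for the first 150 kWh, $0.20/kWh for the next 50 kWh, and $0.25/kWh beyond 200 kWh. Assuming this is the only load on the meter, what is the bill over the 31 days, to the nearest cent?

Runtime = 2 h/day × 31 days = 62 h
Energy = 4.8 kW × 62 h = 297.6 kWh
Tier 1 (0–150 kWh): 150 × $0.18 = $27
Tier 2 (150–200 kWh): 50 × $0.20 = $10
Above 200 kWh: 97.6 × $0.25 = $24.4
Bill = $61.40

$61.40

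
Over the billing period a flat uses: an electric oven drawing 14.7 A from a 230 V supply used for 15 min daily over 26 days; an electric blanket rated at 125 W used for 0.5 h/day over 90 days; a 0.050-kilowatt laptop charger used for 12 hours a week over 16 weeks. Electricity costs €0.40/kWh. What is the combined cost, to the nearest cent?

electric oven: Power = 14.7 A × 230 V = 3381 W = 3.381 kW
electric oven: Runtime = 15 min × 26 = 390 min = 6.5 h
electric oven: 3.381 kW × 6.5 h = 21.9765 kWh
electric blanket: Runtime = 0.5 h/day × 90 days = 45 h
electric blanket: 0.125 kW × 45 h = 5.625 kWh
laptop charger: Runtime = 12 h/week × 16 weeks = 192 h
laptop charger: 0.05 kW × 192 h = 9.6 kWh
Total energy = 37.2015 kWh
Cost = 37.2015 × €0.40 = €14.88

€14.88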